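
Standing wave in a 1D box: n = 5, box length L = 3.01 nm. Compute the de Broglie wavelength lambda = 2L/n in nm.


lambda = 2L / n
= 2 * 3.01 / 5
= 6.02 / 5
= 1.204 nm

1.204


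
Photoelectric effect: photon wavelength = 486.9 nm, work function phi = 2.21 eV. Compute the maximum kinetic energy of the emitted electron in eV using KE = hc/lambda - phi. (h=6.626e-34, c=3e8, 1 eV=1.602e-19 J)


E_photon = hc / lambda
= (6.626e-34)(3e8) / (486.9e-9)
= 4.0826e-19 J
= 2.5484 eV
KE = E_photon - phi
= 2.5484 - 2.21
= 0.3384 eV

0.3384


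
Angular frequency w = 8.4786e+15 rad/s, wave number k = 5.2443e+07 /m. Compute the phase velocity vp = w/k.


vp = w / k
= 8.4786e+15 / 5.2443e+07
= 1.6167e+08 m/s

1.6167e+08


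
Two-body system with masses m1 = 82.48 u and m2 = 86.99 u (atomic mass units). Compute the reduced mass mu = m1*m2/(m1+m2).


mu = m1 * m2 / (m1 + m2)
= 82.48 * 86.99 / (82.48 + 86.99)
= 7174.9352 / 169.47
= 42.3375 u

42.3375


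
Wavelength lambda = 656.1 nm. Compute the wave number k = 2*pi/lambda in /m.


k = 2 * pi / lambda
= 6.2832 / (656.1e-9)
= 6.2832 / 6.5610e-07
= 9.5766e+06 /m

9.5766e+06


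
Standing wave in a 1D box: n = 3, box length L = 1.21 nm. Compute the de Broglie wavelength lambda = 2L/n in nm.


lambda = 2L / n
= 2 * 1.21 / 3
= 2.42 / 3
= 0.8067 nm

0.8067


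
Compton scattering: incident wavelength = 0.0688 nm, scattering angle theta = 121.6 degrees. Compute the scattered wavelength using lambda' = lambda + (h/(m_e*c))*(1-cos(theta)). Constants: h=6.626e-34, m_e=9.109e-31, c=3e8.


Compton wavelength: h/(m_e*c) = 2.4247e-12 m
d_lambda = 2.4247e-12 * (1 - cos(121.6 deg))
= 2.4247e-12 * 1.523986
= 3.6952e-12 m = 0.003695 nm
lambda' = 0.0688 + 0.003695
= 0.072495 nm

0.072495


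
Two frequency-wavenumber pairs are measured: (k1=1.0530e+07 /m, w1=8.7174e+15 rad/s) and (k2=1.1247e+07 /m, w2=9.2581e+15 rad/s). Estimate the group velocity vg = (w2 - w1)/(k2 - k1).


vg = (w2 - w1) / (k2 - k1)
= (9.2581e+15 - 8.7174e+15) / (1.1247e+07 - 1.0530e+07)
= 5.4070e+14 / 7.1700e+05
= 7.5411e+08 m/s

7.5411e+08


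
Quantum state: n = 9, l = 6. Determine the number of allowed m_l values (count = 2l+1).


m_l ranges from -l to +l in integer steps
So m_l goes from -6 to +6
Count = 2l + 1 = 2*6 + 1
= 13

13


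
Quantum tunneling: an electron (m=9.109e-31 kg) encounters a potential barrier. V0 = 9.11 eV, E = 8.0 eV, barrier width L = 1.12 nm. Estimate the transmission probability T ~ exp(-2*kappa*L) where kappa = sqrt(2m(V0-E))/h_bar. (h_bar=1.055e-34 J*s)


V0 - E = 1.11 eV = 1.7782e-19 J
kappa = sqrt(2 * m * (V0-E)) / h_bar
= sqrt(2 * 9.109e-31 * 1.7782e-19) / 1.055e-34
= 5.3950e+09 /m
2*kappa*L = 2 * 5.3950e+09 * 1.12e-9
= 12.0848
T = exp(-12.0848) = 5.644791e-06

5.644791e-06


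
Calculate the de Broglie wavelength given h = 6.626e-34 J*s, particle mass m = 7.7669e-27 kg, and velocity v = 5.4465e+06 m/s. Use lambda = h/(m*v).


lambda = h / (m * v)
= 6.626e-34 / (7.7669e-27 * 5.4465e+06)
= 6.626e-34 / 4.2302e-20
= 1.5663e-14 m

1.5663e-14


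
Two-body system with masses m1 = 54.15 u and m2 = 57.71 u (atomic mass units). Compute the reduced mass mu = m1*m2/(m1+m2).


mu = m1 * m2 / (m1 + m2)
= 54.15 * 57.71 / (54.15 + 57.71)
= 3124.9965 / 111.86
= 27.9367 u

27.9367


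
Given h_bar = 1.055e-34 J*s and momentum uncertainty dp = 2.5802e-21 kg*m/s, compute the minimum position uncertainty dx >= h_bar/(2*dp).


dx = h_bar / (2 * dp)
= 1.055e-34 / (2 * 2.5802e-21)
= 1.055e-34 / 5.1604e-21
= 2.0444e-14 m

2.0444e-14


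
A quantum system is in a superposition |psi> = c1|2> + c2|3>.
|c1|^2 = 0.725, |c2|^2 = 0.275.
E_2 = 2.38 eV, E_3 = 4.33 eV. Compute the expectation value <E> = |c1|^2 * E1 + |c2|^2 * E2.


<E> = |c1|^2 * E1 + |c2|^2 * E2
= 0.725 * 2.38 + 0.275 * 4.33
= 1.7255 + 1.1908
= 2.9162 eV

2.9162


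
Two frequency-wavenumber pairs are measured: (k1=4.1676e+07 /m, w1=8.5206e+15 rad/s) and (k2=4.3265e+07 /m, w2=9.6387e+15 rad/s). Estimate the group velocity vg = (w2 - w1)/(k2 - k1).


vg = (w2 - w1) / (k2 - k1)
= (9.6387e+15 - 8.5206e+15) / (4.3265e+07 - 4.1676e+07)
= 1.1181e+15 / 1.5890e+06
= 7.0365e+08 m/s

7.0365e+08


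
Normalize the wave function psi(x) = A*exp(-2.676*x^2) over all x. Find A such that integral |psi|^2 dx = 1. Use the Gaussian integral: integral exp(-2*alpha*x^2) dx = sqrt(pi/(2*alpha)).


integral |psi|^2 dx = A^2 * sqrt(pi/(2*alpha)) = 1
A^2 = sqrt(2*alpha/pi)
= sqrt(2 * 2.676 / pi)
= 1.305218
A = sqrt(1.305218)
= 1.1425

1.1425


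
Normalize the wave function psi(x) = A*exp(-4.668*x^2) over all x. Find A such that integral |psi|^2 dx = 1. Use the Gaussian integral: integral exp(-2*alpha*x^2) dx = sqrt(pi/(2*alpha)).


integral |psi|^2 dx = A^2 * sqrt(pi/(2*alpha)) = 1
A^2 = sqrt(2*alpha/pi)
= sqrt(2 * 4.668 / pi)
= 1.723874
A = sqrt(1.723874)
= 1.313

1.313


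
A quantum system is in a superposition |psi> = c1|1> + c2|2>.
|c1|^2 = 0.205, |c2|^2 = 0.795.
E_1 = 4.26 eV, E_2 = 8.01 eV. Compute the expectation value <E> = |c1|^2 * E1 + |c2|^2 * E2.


<E> = |c1|^2 * E1 + |c2|^2 * E2
= 0.205 * 4.26 + 0.795 * 8.01
= 0.8733 + 6.368
= 7.2412 eV

7.2412


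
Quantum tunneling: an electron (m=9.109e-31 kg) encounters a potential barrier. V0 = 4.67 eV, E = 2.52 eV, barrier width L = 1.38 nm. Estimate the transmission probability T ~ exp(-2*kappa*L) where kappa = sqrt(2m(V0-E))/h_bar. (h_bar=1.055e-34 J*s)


V0 - E = 2.15 eV = 3.4443e-19 J
kappa = sqrt(2 * m * (V0-E)) / h_bar
= sqrt(2 * 9.109e-31 * 3.4443e-19) / 1.055e-34
= 7.5084e+09 /m
2*kappa*L = 2 * 7.5084e+09 * 1.38e-9
= 20.7232
T = exp(-20.7232) = 1.000035e-09

1.000035e-09


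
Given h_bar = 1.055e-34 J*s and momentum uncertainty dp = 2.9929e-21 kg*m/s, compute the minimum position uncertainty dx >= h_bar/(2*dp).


dx = h_bar / (2 * dp)
= 1.055e-34 / (2 * 2.9929e-21)
= 1.055e-34 / 5.9858e-21
= 1.7625e-14 m

1.7625e-14


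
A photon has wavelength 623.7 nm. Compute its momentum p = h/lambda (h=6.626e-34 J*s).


p = h / lambda
= 6.626e-34 / (623.7e-9)
= 6.626e-34 / 6.2370e-07
= 1.0624e-27 kg*m/s

1.0624e-27


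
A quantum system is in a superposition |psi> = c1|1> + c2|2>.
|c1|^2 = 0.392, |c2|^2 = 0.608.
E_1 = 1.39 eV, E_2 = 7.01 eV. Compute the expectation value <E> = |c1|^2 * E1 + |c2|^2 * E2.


<E> = |c1|^2 * E1 + |c2|^2 * E2
= 0.392 * 1.39 + 0.608 * 7.01
= 0.5449 + 4.2621
= 4.807 eV

4.807


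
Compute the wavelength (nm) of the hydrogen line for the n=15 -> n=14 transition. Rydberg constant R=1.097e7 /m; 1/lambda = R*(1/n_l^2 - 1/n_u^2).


1/lambda = R * (1/n_l^2 - 1/n_u^2)
= 1.097e7 * (1/14^2 - 1/15^2)
= 1.097e7 * (0.005102 - 0.004444)
= 1.097e7 * 0.000658
= 7.2138e+03 /m
lambda = 1 / 7.2138e+03 = 138622.5757 nm

138622.5757


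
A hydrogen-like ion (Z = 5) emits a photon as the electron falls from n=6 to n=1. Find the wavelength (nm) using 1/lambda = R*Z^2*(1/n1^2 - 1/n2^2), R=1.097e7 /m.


1/lambda = R * Z^2 * (1/n1^2 - 1/n2^2)
= 1.097e7 * 5^2 * (1/1^2 - 1/6^2)
= 1.097e7 * 25 * (1.0 - 0.027778)
= 2.6663e+08 /m
lambda = 1 / 2.6663e+08
= 3.7505 nm

3.7505


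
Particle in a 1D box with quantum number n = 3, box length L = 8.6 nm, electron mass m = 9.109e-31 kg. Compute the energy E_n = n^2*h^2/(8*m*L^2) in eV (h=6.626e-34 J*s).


E = n^2 * h^2 / (8 * m * L^2)
= 3^2 * (6.626e-34)^2 / (8 * 9.109e-31 * (8.6e-9)^2)
= 9 * 4.3904e-67 / (8 * 9.109e-31 * 7.3960e-17)
= 7.3314e-21 J
= 0.0458 eV

0.0458


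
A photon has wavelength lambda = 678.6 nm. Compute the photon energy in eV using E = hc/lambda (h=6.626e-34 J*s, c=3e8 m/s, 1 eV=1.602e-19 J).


E = hc / lambda
= (6.626e-34)(3e8) / (678.6e-9)
= 1.9878e-25 / 6.7860e-07
= 2.9293e-19 J
Converting to eV: 2.9293e-19 / 1.602e-19
= 1.8285 eV

1.8285


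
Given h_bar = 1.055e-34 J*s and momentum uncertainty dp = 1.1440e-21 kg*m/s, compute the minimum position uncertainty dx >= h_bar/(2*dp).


dx = h_bar / (2 * dp)
= 1.055e-34 / (2 * 1.1440e-21)
= 1.055e-34 / 2.2880e-21
= 4.6110e-14 m

4.6110e-14


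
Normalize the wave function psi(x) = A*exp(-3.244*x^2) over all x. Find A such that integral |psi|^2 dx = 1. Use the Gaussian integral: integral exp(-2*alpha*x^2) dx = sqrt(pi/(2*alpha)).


integral |psi|^2 dx = A^2 * sqrt(pi/(2*alpha)) = 1
A^2 = sqrt(2*alpha/pi)
= sqrt(2 * 3.244 / pi)
= 1.437078
A = sqrt(1.437078)
= 1.1988

1.1988


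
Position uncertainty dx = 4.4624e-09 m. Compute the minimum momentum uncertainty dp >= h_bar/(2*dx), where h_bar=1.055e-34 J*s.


dp = h_bar / (2 * dx)
= 1.055e-34 / (2 * 4.4624e-09)
= 1.055e-34 / 8.9248e-09
= 1.1821e-26 kg*m/s

1.1821e-26


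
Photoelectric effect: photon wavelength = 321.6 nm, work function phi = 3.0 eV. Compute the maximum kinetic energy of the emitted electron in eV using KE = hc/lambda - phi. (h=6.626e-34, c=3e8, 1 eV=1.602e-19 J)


E_photon = hc / lambda
= (6.626e-34)(3e8) / (321.6e-9)
= 6.1810e-19 J
= 3.8583 eV
KE = E_photon - phi
= 3.8583 - 3.0
= 0.8583 eV

0.8583


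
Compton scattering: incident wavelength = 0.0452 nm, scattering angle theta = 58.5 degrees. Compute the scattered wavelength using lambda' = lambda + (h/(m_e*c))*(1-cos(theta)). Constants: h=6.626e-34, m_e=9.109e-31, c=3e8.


Compton wavelength: h/(m_e*c) = 2.4247e-12 m
d_lambda = 2.4247e-12 * (1 - cos(58.5 deg))
= 2.4247e-12 * 0.477501
= 1.1578e-12 m = 0.001158 nm
lambda' = 0.0452 + 0.001158
= 0.046358 nm

0.046358


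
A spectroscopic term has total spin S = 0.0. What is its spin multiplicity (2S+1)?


Spin multiplicity = 2S + 1
= 2 * 0.0 + 1
= 0.0 + 1
= 1

1


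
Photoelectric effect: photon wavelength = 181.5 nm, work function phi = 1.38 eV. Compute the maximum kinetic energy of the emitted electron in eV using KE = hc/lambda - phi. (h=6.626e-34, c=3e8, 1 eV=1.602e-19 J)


E_photon = hc / lambda
= (6.626e-34)(3e8) / (181.5e-9)
= 1.0952e-18 J
= 6.8365 eV
KE = E_photon - phi
= 6.8365 - 1.38
= 5.4565 eV

5.4565


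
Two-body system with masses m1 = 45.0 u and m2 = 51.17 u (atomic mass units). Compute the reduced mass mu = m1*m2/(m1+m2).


mu = m1 * m2 / (m1 + m2)
= 45.0 * 51.17 / (45.0 + 51.17)
= 2302.65 / 96.17
= 23.9435 u

23.9435


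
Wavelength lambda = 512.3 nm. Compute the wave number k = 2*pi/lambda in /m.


k = 2 * pi / lambda
= 6.2832 / (512.3e-9)
= 6.2832 / 5.1230e-07
= 1.2265e+07 /m

1.2265e+07


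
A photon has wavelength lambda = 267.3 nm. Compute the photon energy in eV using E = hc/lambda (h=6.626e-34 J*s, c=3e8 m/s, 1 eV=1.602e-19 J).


E = hc / lambda
= (6.626e-34)(3e8) / (267.3e-9)
= 1.9878e-25 / 2.6730e-07
= 7.4366e-19 J
Converting to eV: 7.4366e-19 / 1.602e-19
= 4.6421 eV

4.6421


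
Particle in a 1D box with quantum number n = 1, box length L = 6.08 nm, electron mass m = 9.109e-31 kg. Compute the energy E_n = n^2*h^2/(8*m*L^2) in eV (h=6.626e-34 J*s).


E = n^2 * h^2 / (8 * m * L^2)
= 1^2 * (6.626e-34)^2 / (8 * 9.109e-31 * (6.08e-9)^2)
= 1 * 4.3904e-67 / (8 * 9.109e-31 * 3.6966e-17)
= 1.6298e-21 J
= 0.0102 eV

0.0102


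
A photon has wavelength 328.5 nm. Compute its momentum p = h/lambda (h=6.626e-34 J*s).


p = h / lambda
= 6.626e-34 / (328.5e-9)
= 6.626e-34 / 3.2850e-07
= 2.0170e-27 kg*m/s

2.0170e-27


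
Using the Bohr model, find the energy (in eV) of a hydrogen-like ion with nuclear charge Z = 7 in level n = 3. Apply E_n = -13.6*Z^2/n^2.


E_n = -13.6 * Z^2 / n^2
= -13.6 * 7^2 / 3^2
= -13.6 * 49 / 9
= -74.0444 eV

-74.0444


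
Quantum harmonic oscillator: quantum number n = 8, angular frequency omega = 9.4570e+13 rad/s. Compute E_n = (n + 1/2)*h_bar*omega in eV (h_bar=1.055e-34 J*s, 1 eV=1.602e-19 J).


E = (n + 1/2) * h_bar * omega
= (8 + 0.5) * 1.055e-34 * 9.4570e+13
= 8.5 * 9.9771e-21
= 8.4806e-20 J
= 0.5294 eV

0.5294


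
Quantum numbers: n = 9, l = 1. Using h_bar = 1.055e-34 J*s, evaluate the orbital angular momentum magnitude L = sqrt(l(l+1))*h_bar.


L = sqrt(l*(l+1)) * h_bar
= sqrt(1 * 2) * 1.055e-34
= sqrt(2) * 1.055e-34
= 1.4142 * 1.055e-34
= 1.4920e-34 J*s

1.4920e-34


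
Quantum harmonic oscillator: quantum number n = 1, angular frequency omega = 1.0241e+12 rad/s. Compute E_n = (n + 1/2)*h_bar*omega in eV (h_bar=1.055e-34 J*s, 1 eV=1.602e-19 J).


E = (n + 1/2) * h_bar * omega
= (1 + 0.5) * 1.055e-34 * 1.0241e+12
= 1.5 * 1.0804e-22
= 1.6206e-22 J
= 0.001 eV

0.001


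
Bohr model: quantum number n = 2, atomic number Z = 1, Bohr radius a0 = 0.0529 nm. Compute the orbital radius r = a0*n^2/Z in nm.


r = a0 * n^2 / Z
= 0.0529 * 2^2 / 1
= 0.0529 * 4 / 1
= 0.2116 nm

0.2116


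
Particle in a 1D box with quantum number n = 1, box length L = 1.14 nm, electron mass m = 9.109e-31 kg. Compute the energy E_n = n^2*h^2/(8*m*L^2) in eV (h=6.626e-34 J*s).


E = n^2 * h^2 / (8 * m * L^2)
= 1^2 * (6.626e-34)^2 / (8 * 9.109e-31 * (1.14e-9)^2)
= 1 * 4.3904e-67 / (8 * 9.109e-31 * 1.2996e-18)
= 4.6359e-20 J
= 0.2894 eV

0.2894


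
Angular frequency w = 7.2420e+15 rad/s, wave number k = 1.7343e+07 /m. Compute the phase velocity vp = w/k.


vp = w / k
= 7.2420e+15 / 1.7343e+07
= 4.1757e+08 m/s

4.1757e+08


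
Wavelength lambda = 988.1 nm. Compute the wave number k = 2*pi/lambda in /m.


k = 2 * pi / lambda
= 6.2832 / (988.1e-9)
= 6.2832 / 9.8810e-07
= 6.3589e+06 /m

6.3589e+06


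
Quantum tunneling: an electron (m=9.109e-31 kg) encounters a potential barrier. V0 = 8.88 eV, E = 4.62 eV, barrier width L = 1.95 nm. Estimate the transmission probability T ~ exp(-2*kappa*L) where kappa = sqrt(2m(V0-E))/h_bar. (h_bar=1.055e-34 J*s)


V0 - E = 4.26 eV = 6.8245e-19 J
kappa = sqrt(2 * m * (V0-E)) / h_bar
= sqrt(2 * 9.109e-31 * 6.8245e-19) / 1.055e-34
= 1.0569e+10 /m
2*kappa*L = 2 * 1.0569e+10 * 1.95e-9
= 41.2191
T = exp(-41.2191) = 1.255366e-18

1.255366e-18


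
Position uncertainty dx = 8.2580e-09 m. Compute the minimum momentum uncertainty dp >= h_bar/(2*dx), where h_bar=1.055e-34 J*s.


dp = h_bar / (2 * dx)
= 1.055e-34 / (2 * 8.2580e-09)
= 1.055e-34 / 1.6516e-08
= 6.3877e-27 kg*m/s

6.3877e-27


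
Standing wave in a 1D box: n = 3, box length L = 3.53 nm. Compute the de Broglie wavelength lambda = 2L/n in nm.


lambda = 2L / n
= 2 * 3.53 / 3
= 7.06 / 3
= 2.3533 nm

2.3533


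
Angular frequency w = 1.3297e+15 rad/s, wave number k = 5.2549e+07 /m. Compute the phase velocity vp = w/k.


vp = w / k
= 1.3297e+15 / 5.2549e+07
= 2.5304e+07 m/s

2.5304e+07


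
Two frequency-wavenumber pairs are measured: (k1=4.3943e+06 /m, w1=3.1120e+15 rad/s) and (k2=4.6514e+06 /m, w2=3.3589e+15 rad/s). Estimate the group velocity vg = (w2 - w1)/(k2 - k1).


vg = (w2 - w1) / (k2 - k1)
= (3.3589e+15 - 3.1120e+15) / (4.6514e+06 - 4.3943e+06)
= 2.4690e+14 / 2.5710e+05
= 9.6033e+08 m/s

9.6033e+08


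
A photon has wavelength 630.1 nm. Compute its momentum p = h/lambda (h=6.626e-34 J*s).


p = h / lambda
= 6.626e-34 / (630.1e-9)
= 6.626e-34 / 6.3010e-07
= 1.0516e-27 kg*m/s

1.0516e-27


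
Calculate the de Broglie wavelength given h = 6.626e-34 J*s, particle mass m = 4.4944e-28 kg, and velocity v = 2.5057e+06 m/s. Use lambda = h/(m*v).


lambda = h / (m * v)
= 6.626e-34 / (4.4944e-28 * 2.5057e+06)
= 6.626e-34 / 1.1262e-21
= 5.8837e-13 m

5.8837e-13


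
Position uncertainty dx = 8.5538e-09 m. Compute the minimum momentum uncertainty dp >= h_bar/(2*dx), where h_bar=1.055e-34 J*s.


dp = h_bar / (2 * dx)
= 1.055e-34 / (2 * 8.5538e-09)
= 1.055e-34 / 1.7108e-08
= 6.1668e-27 kg*m/s

6.1668e-27


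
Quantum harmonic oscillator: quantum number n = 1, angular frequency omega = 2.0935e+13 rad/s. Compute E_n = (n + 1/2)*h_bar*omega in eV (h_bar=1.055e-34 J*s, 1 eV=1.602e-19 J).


E = (n + 1/2) * h_bar * omega
= (1 + 0.5) * 1.055e-34 * 2.0935e+13
= 1.5 * 2.2086e-21
= 3.3130e-21 J
= 0.0207 eV

0.0207


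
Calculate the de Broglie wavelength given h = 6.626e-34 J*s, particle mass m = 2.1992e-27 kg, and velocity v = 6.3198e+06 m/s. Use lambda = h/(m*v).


lambda = h / (m * v)
= 6.626e-34 / (2.1992e-27 * 6.3198e+06)
= 6.626e-34 / 1.3899e-20
= 4.7674e-14 m

4.7674e-14


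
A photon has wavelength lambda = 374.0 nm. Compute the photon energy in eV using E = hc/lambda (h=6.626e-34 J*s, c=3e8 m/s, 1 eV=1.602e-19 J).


E = hc / lambda
= (6.626e-34)(3e8) / (374.0e-9)
= 1.9878e-25 / 3.7400e-07
= 5.3150e-19 J
Converting to eV: 5.3150e-19 / 1.602e-19
= 3.3177 eV

3.3177


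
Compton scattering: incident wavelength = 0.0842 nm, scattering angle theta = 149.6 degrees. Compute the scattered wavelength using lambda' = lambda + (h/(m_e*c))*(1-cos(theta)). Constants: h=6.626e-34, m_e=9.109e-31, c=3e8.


Compton wavelength: h/(m_e*c) = 2.4247e-12 m
d_lambda = 2.4247e-12 * (1 - cos(149.6 deg))
= 2.4247e-12 * 1.862514
= 4.5161e-12 m = 0.004516 nm
lambda' = 0.0842 + 0.004516
= 0.088716 nm

0.088716


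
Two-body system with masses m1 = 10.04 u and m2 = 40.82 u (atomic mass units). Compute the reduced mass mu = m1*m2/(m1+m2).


mu = m1 * m2 / (m1 + m2)
= 10.04 * 40.82 / (10.04 + 40.82)
= 409.8328 / 50.86
= 8.0581 u

8.0581


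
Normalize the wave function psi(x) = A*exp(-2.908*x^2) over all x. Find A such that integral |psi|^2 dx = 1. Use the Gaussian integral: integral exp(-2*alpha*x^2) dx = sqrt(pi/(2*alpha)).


integral |psi|^2 dx = A^2 * sqrt(pi/(2*alpha)) = 1
A^2 = sqrt(2*alpha/pi)
= sqrt(2 * 2.908 / pi)
= 1.360621
A = sqrt(1.360621)
= 1.1665

1.1665


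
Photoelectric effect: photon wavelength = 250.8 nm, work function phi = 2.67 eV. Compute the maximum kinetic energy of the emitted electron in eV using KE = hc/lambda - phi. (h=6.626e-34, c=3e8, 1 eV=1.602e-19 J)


E_photon = hc / lambda
= (6.626e-34)(3e8) / (250.8e-9)
= 7.9258e-19 J
= 4.9475 eV
KE = E_photon - phi
= 4.9475 - 2.67
= 2.2775 eV

2.2775


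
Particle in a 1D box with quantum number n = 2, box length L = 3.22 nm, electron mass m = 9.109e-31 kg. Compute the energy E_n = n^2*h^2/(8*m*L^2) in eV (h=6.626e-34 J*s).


E = n^2 * h^2 / (8 * m * L^2)
= 2^2 * (6.626e-34)^2 / (8 * 9.109e-31 * (3.22e-9)^2)
= 4 * 4.3904e-67 / (8 * 9.109e-31 * 1.0368e-17)
= 2.3243e-20 J
= 0.1451 eV

0.1451


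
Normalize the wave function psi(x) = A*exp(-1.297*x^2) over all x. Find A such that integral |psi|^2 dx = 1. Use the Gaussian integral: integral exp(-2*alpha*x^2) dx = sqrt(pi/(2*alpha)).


integral |psi|^2 dx = A^2 * sqrt(pi/(2*alpha)) = 1
A^2 = sqrt(2*alpha/pi)
= sqrt(2 * 1.297 / pi)
= 0.908678
A = sqrt(0.908678)
= 0.9532

0.9532


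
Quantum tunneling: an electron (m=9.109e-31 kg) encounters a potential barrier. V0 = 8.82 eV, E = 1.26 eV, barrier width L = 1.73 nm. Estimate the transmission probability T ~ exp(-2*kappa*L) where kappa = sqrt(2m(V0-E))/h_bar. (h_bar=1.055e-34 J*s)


V0 - E = 7.56 eV = 1.2111e-18 J
kappa = sqrt(2 * m * (V0-E)) / h_bar
= sqrt(2 * 9.109e-31 * 1.2111e-18) / 1.055e-34
= 1.4080e+10 /m
2*kappa*L = 2 * 1.4080e+10 * 1.73e-9
= 48.7154
T = exp(-48.7154) = 6.969105e-22

6.969105e-22


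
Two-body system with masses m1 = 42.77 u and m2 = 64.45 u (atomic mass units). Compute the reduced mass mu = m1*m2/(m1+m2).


mu = m1 * m2 / (m1 + m2)
= 42.77 * 64.45 / (42.77 + 64.45)
= 2756.5265 / 107.22
= 25.7091 u

25.7091


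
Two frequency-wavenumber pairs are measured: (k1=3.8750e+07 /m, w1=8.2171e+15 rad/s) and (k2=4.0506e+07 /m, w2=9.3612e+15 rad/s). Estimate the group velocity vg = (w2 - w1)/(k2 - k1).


vg = (w2 - w1) / (k2 - k1)
= (9.3612e+15 - 8.2171e+15) / (4.0506e+07 - 3.8750e+07)
= 1.1441e+15 / 1.7560e+06
= 6.5154e+08 m/s

6.5154e+08


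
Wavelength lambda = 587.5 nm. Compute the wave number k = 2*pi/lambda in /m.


k = 2 * pi / lambda
= 6.2832 / (587.5e-9)
= 6.2832 / 5.8750e-07
= 1.0695e+07 /m

1.0695e+07


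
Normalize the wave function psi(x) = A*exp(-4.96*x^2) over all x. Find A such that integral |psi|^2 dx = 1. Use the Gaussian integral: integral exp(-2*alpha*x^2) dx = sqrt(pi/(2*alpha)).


integral |psi|^2 dx = A^2 * sqrt(pi/(2*alpha)) = 1
A^2 = sqrt(2*alpha/pi)
= sqrt(2 * 4.96 / pi)
= 1.776973
A = sqrt(1.776973)
= 1.333

1.333


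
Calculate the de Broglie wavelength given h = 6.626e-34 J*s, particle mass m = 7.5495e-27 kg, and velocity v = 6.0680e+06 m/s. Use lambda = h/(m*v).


lambda = h / (m * v)
= 6.626e-34 / (7.5495e-27 * 6.0680e+06)
= 6.626e-34 / 4.5810e-20
= 1.4464e-14 m

1.4464e-14


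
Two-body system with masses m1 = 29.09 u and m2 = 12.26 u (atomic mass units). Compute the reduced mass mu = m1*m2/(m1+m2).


mu = m1 * m2 / (m1 + m2)
= 29.09 * 12.26 / (29.09 + 12.26)
= 356.6434 / 41.35
= 8.625 u

8.625


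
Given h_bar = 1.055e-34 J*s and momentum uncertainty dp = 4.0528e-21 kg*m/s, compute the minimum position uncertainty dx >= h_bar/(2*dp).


dx = h_bar / (2 * dp)
= 1.055e-34 / (2 * 4.0528e-21)
= 1.055e-34 / 8.1056e-21
= 1.3016e-14 m

1.3016e-14


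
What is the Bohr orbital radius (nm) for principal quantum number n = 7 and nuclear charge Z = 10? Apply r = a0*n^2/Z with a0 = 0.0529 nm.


r = a0 * n^2 / Z
= 0.0529 * 7^2 / 10
= 0.0529 * 49 / 10
= 0.2592 nm

0.2592


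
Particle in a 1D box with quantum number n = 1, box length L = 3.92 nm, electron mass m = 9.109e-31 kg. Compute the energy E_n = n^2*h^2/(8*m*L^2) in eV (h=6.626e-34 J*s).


E = n^2 * h^2 / (8 * m * L^2)
= 1^2 * (6.626e-34)^2 / (8 * 9.109e-31 * (3.92e-9)^2)
= 1 * 4.3904e-67 / (8 * 9.109e-31 * 1.5366e-17)
= 3.9208e-21 J
= 0.0245 eV

0.0245


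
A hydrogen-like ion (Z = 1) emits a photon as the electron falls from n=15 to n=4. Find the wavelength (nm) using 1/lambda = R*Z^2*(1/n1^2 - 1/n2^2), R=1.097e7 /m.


1/lambda = R * Z^2 * (1/n1^2 - 1/n2^2)
= 1.097e7 * 1^2 * (1/4^2 - 1/15^2)
= 1.097e7 * 1 * (0.0625 - 0.004444)
= 6.3687e+05 /m
lambda = 1 / 6.3687e+05
= 1570.1805 nm

1570.1805


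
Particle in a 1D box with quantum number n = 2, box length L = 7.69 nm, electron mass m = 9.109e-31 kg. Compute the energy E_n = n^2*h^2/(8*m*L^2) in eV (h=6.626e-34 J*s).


E = n^2 * h^2 / (8 * m * L^2)
= 2^2 * (6.626e-34)^2 / (8 * 9.109e-31 * (7.69e-9)^2)
= 4 * 4.3904e-67 / (8 * 9.109e-31 * 5.9136e-17)
= 4.0752e-21 J
= 0.0254 eV

0.0254


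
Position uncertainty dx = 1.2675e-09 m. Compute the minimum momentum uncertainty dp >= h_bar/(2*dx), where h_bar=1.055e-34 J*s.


dp = h_bar / (2 * dx)
= 1.055e-34 / (2 * 1.2675e-09)
= 1.055e-34 / 2.5350e-09
= 4.1617e-26 kg*m/s

4.1617e-26


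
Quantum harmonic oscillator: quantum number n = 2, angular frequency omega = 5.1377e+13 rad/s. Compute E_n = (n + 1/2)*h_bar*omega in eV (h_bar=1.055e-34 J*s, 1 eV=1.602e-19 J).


E = (n + 1/2) * h_bar * omega
= (2 + 0.5) * 1.055e-34 * 5.1377e+13
= 2.5 * 5.4203e-21
= 1.3551e-20 J
= 0.0846 eV

0.0846


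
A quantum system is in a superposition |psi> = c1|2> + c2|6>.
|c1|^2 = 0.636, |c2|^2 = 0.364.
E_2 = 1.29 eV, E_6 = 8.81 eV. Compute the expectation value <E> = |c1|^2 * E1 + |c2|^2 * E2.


<E> = |c1|^2 * E1 + |c2|^2 * E2
= 0.636 * 1.29 + 0.364 * 8.81
= 0.8204 + 3.2068
= 4.0273 eV

4.0273


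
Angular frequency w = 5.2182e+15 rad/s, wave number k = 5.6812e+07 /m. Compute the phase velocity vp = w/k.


vp = w / k
= 5.2182e+15 / 5.6812e+07
= 9.1850e+07 m/s

9.1850e+07


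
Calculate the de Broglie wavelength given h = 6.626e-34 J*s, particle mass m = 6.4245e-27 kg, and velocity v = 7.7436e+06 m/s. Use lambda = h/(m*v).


lambda = h / (m * v)
= 6.626e-34 / (6.4245e-27 * 7.7436e+06)
= 6.626e-34 / 4.9749e-20
= 1.3319e-14 m

1.3319e-14


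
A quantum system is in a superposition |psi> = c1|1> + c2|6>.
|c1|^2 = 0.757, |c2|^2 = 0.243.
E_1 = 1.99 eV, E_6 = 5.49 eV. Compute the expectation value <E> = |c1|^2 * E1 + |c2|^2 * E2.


<E> = |c1|^2 * E1 + |c2|^2 * E2
= 0.757 * 1.99 + 0.243 * 5.49
= 1.5064 + 1.3341
= 2.8405 eV

2.8405


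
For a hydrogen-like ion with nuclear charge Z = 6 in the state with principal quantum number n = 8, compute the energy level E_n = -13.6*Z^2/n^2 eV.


E_n = -13.6 * Z^2 / n^2
= -13.6 * 6^2 / 8^2
= -13.6 * 36 / 64
= -7.65 eV

-7.65


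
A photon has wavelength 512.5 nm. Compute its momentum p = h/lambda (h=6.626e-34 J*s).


p = h / lambda
= 6.626e-34 / (512.5e-9)
= 6.626e-34 / 5.1250e-07
= 1.2929e-27 kg*m/s

1.2929e-27


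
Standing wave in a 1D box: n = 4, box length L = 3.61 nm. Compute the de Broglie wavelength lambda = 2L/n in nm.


lambda = 2L / n
= 2 * 3.61 / 4
= 7.22 / 4
= 1.805 nm

1.805


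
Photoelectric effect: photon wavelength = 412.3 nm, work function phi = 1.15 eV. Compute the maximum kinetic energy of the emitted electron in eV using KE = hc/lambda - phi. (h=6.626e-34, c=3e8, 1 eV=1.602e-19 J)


E_photon = hc / lambda
= (6.626e-34)(3e8) / (412.3e-9)
= 4.8212e-19 J
= 3.0095 eV
KE = E_photon - phi
= 3.0095 - 1.15
= 1.8595 eV

1.8595


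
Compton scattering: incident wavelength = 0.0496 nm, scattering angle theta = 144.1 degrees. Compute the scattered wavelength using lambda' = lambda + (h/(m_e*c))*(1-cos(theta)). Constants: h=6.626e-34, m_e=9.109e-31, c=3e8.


Compton wavelength: h/(m_e*c) = 2.4247e-12 m
d_lambda = 2.4247e-12 * (1 - cos(144.1 deg))
= 2.4247e-12 * 1.810042
= 4.3888e-12 m = 0.004389 nm
lambda' = 0.0496 + 0.004389
= 0.053989 nm

0.053989


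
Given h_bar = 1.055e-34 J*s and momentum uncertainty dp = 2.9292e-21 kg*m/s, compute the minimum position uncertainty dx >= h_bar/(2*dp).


dx = h_bar / (2 * dp)
= 1.055e-34 / (2 * 2.9292e-21)
= 1.055e-34 / 5.8584e-21
= 1.8008e-14 m

1.8008e-14


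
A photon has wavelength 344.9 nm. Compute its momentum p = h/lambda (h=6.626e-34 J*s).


p = h / lambda
= 6.626e-34 / (344.9e-9)
= 6.626e-34 / 3.4490e-07
= 1.9211e-27 kg*m/s

1.9211e-27


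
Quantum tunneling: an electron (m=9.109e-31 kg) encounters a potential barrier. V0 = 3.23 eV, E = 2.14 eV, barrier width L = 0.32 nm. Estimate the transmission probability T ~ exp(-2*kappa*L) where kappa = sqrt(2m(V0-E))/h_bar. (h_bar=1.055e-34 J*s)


V0 - E = 1.09 eV = 1.7462e-19 J
kappa = sqrt(2 * m * (V0-E)) / h_bar
= sqrt(2 * 9.109e-31 * 1.7462e-19) / 1.055e-34
= 5.3462e+09 /m
2*kappa*L = 2 * 5.3462e+09 * 0.32e-9
= 3.4215
T = exp(-3.4215) = 3.266190e-02

3.266190e-02


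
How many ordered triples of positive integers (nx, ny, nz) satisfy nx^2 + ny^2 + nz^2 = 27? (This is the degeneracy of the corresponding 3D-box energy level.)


Enumerate all (nx, ny, nz) with nx^2 + ny^2 + nz^2 = 27:
(1,1,5)
(1,5,1)
(3,3,3)
(5,1,1)
Total degeneracy = 4

4


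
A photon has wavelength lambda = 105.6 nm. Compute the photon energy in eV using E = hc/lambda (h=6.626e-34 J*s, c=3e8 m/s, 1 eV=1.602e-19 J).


E = hc / lambda
= (6.626e-34)(3e8) / (105.6e-9)
= 1.9878e-25 / 1.0560e-07
= 1.8824e-18 J
Converting to eV: 1.8824e-18 / 1.602e-19
= 11.7502 eV

11.7502


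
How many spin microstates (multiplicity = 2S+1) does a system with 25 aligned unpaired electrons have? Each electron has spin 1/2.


Total spin S = N * (1/2) = 25 * 0.5 = 12.5
Spin multiplicity = 2S + 1
= 2 * 12.5 + 1
= 26

26


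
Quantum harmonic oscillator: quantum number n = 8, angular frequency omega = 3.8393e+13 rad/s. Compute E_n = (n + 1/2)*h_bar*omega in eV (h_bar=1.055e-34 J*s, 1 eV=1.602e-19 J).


E = (n + 1/2) * h_bar * omega
= (8 + 0.5) * 1.055e-34 * 3.8393e+13
= 8.5 * 4.0505e-21
= 3.4429e-20 J
= 0.2149 eV

0.2149


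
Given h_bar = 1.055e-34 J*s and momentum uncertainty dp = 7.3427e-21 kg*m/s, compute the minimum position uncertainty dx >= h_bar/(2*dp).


dx = h_bar / (2 * dp)
= 1.055e-34 / (2 * 7.3427e-21)
= 1.055e-34 / 1.4685e-20
= 7.1840e-15 m

7.1840e-15


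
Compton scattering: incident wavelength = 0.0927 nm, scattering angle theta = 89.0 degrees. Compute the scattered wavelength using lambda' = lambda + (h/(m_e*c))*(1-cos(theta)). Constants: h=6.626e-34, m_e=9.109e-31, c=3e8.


Compton wavelength: h/(m_e*c) = 2.4247e-12 m
d_lambda = 2.4247e-12 * (1 - cos(89.0 deg))
= 2.4247e-12 * 0.982548
= 2.3824e-12 m = 0.002382 nm
lambda' = 0.0927 + 0.002382
= 0.095082 nm

0.095082


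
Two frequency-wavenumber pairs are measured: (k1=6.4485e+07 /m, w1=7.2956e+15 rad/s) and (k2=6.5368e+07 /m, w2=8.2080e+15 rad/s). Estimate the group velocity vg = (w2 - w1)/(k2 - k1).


vg = (w2 - w1) / (k2 - k1)
= (8.2080e+15 - 7.2956e+15) / (6.5368e+07 - 6.4485e+07)
= 9.1240e+14 / 8.8300e+05
= 1.0333e+09 m/s

1.0333e+09


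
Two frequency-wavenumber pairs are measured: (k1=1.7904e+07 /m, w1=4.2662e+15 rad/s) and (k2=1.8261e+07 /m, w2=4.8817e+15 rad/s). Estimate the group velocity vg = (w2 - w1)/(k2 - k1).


vg = (w2 - w1) / (k2 - k1)
= (4.8817e+15 - 4.2662e+15) / (1.8261e+07 - 1.7904e+07)
= 6.1550e+14 / 3.5700e+05
= 1.7241e+09 m/s

1.7241e+09


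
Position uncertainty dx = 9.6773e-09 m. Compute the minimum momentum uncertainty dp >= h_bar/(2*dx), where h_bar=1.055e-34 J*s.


dp = h_bar / (2 * dx)
= 1.055e-34 / (2 * 9.6773e-09)
= 1.055e-34 / 1.9355e-08
= 5.4509e-27 kg*m/s

5.4509e-27


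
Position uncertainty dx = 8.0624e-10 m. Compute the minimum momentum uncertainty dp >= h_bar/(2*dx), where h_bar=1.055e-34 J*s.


dp = h_bar / (2 * dx)
= 1.055e-34 / (2 * 8.0624e-10)
= 1.055e-34 / 1.6125e-09
= 6.5427e-26 kg*m/s

6.5427e-26


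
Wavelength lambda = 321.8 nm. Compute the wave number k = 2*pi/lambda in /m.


k = 2 * pi / lambda
= 6.2832 / (321.8e-9)
= 6.2832 / 3.2180e-07
= 1.9525e+07 /m

1.9525e+07


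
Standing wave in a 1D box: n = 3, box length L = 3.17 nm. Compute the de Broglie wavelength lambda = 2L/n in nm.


lambda = 2L / n
= 2 * 3.17 / 3
= 6.34 / 3
= 2.1133 nm

2.1133


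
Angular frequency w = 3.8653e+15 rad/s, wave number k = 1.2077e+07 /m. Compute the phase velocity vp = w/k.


vp = w / k
= 3.8653e+15 / 1.2077e+07
= 3.2005e+08 m/s

3.2005e+08


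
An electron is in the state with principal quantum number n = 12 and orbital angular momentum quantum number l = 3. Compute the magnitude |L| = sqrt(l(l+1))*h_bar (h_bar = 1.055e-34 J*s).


L = sqrt(l*(l+1)) * h_bar
= sqrt(3 * 4) * 1.055e-34
= sqrt(12) * 1.055e-34
= 3.4641 * 1.055e-34
= 3.6546e-34 J*s

3.6546e-34


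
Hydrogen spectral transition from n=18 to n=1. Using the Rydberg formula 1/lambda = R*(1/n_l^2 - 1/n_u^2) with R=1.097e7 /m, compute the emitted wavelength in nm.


1/lambda = R * (1/n_l^2 - 1/n_u^2)
= 1.097e7 * (1/1^2 - 1/18^2)
= 1.097e7 * (1.0 - 0.003086)
= 1.097e7 * 0.996914
= 1.0936e+07 /m
lambda = 1 / 1.0936e+07 = 91.4399 nm

91.4399


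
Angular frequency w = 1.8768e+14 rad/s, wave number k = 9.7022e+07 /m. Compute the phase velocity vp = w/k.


vp = w / k
= 1.8768e+14 / 9.7022e+07
= 1.9344e+06 m/s

1.9344e+06


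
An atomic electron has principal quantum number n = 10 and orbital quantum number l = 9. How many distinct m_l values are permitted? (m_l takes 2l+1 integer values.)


m_l ranges from -l to +l in integer steps
So m_l goes from -9 to +9
Count = 2l + 1 = 2*9 + 1
= 19

19


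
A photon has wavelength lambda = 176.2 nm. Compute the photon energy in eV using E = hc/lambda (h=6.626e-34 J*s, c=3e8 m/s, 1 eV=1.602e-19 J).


E = hc / lambda
= (6.626e-34)(3e8) / (176.2e-9)
= 1.9878e-25 / 1.7620e-07
= 1.1281e-18 J
Converting to eV: 1.1281e-18 / 1.602e-19
= 7.0421 eV

7.0421


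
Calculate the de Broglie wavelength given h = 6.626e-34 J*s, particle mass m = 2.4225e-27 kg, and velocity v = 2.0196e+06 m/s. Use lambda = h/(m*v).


lambda = h / (m * v)
= 6.626e-34 / (2.4225e-27 * 2.0196e+06)
= 6.626e-34 / 4.8925e-21
= 1.3543e-13 m

1.3543e-13


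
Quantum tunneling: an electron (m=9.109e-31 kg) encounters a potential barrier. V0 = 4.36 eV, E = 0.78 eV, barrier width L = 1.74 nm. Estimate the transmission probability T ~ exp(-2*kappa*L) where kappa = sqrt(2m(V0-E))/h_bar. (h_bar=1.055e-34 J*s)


V0 - E = 3.58 eV = 5.7352e-19 J
kappa = sqrt(2 * m * (V0-E)) / h_bar
= sqrt(2 * 9.109e-31 * 5.7352e-19) / 1.055e-34
= 9.6888e+09 /m
2*kappa*L = 2 * 9.6888e+09 * 1.74e-9
= 33.7171
T = exp(-33.7171) = 2.274364e-15

2.274364e-15


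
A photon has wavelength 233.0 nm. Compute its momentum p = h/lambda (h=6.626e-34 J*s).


p = h / lambda
= 6.626e-34 / (233.0e-9)
= 6.626e-34 / 2.3300e-07
= 2.8438e-27 kg*m/s

2.8438e-27


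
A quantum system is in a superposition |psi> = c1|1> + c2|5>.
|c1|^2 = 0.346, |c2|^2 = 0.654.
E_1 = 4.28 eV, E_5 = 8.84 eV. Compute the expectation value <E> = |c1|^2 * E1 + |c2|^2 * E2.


<E> = |c1|^2 * E1 + |c2|^2 * E2
= 0.346 * 4.28 + 0.654 * 8.84
= 1.4809 + 5.7814
= 7.2622 eV

7.2622


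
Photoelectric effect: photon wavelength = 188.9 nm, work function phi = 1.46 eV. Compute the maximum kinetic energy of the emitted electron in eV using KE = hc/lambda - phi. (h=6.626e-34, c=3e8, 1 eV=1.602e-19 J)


E_photon = hc / lambda
= (6.626e-34)(3e8) / (188.9e-9)
= 1.0523e-18 J
= 6.5687 eV
KE = E_photon - phi
= 6.5687 - 1.46
= 5.1087 eV

5.1087


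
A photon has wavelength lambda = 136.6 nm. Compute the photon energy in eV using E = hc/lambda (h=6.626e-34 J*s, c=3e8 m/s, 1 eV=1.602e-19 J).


E = hc / lambda
= (6.626e-34)(3e8) / (136.6e-9)
= 1.9878e-25 / 1.3660e-07
= 1.4552e-18 J
Converting to eV: 1.4552e-18 / 1.602e-19
= 9.0836 eV

9.0836


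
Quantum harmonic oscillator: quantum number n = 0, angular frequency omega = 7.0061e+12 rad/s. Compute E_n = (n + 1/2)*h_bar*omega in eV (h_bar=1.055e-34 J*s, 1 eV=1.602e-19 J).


E = (n + 1/2) * h_bar * omega
= (0 + 0.5) * 1.055e-34 * 7.0061e+12
= 0.5 * 7.3914e-22
= 3.6957e-22 J
= 0.0023 eV

0.0023


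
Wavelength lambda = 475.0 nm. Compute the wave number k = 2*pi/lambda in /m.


k = 2 * pi / lambda
= 6.2832 / (475.0e-9)
= 6.2832 / 4.7500e-07
= 1.3228e+07 /m

1.3228e+07


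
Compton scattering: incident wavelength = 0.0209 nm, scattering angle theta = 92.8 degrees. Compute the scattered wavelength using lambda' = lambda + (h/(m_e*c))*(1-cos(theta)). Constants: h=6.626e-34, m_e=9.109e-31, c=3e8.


Compton wavelength: h/(m_e*c) = 2.4247e-12 m
d_lambda = 2.4247e-12 * (1 - cos(92.8 deg))
= 2.4247e-12 * 1.04885
= 2.5432e-12 m = 0.002543 nm
lambda' = 0.0209 + 0.002543
= 0.023443 nm

0.023443


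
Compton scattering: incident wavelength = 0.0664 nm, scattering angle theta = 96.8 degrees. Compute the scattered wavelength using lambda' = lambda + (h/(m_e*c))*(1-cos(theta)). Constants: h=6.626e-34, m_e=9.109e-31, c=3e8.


Compton wavelength: h/(m_e*c) = 2.4247e-12 m
d_lambda = 2.4247e-12 * (1 - cos(96.8 deg))
= 2.4247e-12 * 1.118404
= 2.7118e-12 m = 0.002712 nm
lambda' = 0.0664 + 0.002712
= 0.069112 nm

0.069112


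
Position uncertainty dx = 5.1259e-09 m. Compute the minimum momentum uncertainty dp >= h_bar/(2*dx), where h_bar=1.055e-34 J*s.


dp = h_bar / (2 * dx)
= 1.055e-34 / (2 * 5.1259e-09)
= 1.055e-34 / 1.0252e-08
= 1.0291e-26 kg*m/s

1.0291e-26


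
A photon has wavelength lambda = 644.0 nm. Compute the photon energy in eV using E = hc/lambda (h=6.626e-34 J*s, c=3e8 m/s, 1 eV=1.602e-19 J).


E = hc / lambda
= (6.626e-34)(3e8) / (644.0e-9)
= 1.9878e-25 / 6.4400e-07
= 3.0866e-19 J
Converting to eV: 3.0866e-19 / 1.602e-19
= 1.9267 eV

1.9267


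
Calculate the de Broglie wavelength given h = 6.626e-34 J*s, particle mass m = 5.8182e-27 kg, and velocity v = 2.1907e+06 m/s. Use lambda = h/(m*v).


lambda = h / (m * v)
= 6.626e-34 / (5.8182e-27 * 2.1907e+06)
= 6.626e-34 / 1.2746e-20
= 5.1985e-14 m

5.1985e-14


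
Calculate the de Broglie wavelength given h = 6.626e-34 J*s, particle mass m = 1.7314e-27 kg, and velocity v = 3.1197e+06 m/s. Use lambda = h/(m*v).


lambda = h / (m * v)
= 6.626e-34 / (1.7314e-27 * 3.1197e+06)
= 6.626e-34 / 5.4014e-21
= 1.2267e-13 m

1.2267e-13


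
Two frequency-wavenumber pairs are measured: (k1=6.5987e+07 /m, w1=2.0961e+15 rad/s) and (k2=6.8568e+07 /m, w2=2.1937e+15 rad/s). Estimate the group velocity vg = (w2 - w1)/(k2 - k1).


vg = (w2 - w1) / (k2 - k1)
= (2.1937e+15 - 2.0961e+15) / (6.8568e+07 - 6.5987e+07)
= 9.7600e+13 / 2.5810e+06
= 3.7815e+07 m/s

3.7815e+07


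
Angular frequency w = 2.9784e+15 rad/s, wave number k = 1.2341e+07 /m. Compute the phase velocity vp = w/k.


vp = w / k
= 2.9784e+15 / 1.2341e+07
= 2.4134e+08 m/s

2.4134e+08


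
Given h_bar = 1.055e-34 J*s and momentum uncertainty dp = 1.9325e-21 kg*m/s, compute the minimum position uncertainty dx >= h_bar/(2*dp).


dx = h_bar / (2 * dp)
= 1.055e-34 / (2 * 1.9325e-21)
= 1.055e-34 / 3.8650e-21
= 2.7296e-14 m

2.7296e-14


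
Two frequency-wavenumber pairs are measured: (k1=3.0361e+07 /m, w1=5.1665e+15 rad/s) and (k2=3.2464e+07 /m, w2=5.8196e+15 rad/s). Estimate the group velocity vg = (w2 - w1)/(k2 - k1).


vg = (w2 - w1) / (k2 - k1)
= (5.8196e+15 - 5.1665e+15) / (3.2464e+07 - 3.0361e+07)
= 6.5310e+14 / 2.1030e+06
= 3.1056e+08 m/s

3.1056e+08


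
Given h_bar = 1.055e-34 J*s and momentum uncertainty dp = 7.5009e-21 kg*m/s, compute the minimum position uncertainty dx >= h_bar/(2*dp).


dx = h_bar / (2 * dp)
= 1.055e-34 / (2 * 7.5009e-21)
= 1.055e-34 / 1.5002e-20
= 7.0325e-15 m

7.0325e-15


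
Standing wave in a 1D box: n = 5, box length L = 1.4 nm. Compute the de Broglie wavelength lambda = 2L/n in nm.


lambda = 2L / n
= 2 * 1.4 / 5
= 2.8 / 5
= 0.56 nm

0.56


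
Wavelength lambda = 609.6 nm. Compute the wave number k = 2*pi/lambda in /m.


k = 2 * pi / lambda
= 6.2832 / (609.6e-9)
= 6.2832 / 6.0960e-07
= 1.0307e+07 /m

1.0307e+07


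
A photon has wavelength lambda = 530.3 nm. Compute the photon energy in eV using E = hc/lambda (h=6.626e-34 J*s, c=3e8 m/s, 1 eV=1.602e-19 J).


E = hc / lambda
= (6.626e-34)(3e8) / (530.3e-9)
= 1.9878e-25 / 5.3030e-07
= 3.7484e-19 J
Converting to eV: 3.7484e-19 / 1.602e-19
= 2.3399 eV

2.3399


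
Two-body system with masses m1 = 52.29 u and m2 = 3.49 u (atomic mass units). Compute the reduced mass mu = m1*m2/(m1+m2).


mu = m1 * m2 / (m1 + m2)
= 52.29 * 3.49 / (52.29 + 3.49)
= 182.4921 / 55.78
= 3.2716 u

3.2716


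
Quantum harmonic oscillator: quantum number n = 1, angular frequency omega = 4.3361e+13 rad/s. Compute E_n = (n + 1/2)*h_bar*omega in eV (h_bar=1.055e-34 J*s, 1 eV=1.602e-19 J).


E = (n + 1/2) * h_bar * omega
= (1 + 0.5) * 1.055e-34 * 4.3361e+13
= 1.5 * 4.5746e-21
= 6.8619e-21 J
= 0.0428 eV

0.0428


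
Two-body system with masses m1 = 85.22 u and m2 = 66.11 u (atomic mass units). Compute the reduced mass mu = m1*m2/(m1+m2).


mu = m1 * m2 / (m1 + m2)
= 85.22 * 66.11 / (85.22 + 66.11)
= 5633.8942 / 151.33
= 37.2292 u

37.2292


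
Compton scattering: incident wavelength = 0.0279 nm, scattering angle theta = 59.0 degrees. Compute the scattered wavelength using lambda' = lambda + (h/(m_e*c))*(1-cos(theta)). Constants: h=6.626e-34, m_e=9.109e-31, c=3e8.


Compton wavelength: h/(m_e*c) = 2.4247e-12 m
d_lambda = 2.4247e-12 * (1 - cos(59.0 deg))
= 2.4247e-12 * 0.484962
= 1.1759e-12 m = 0.001176 nm
lambda' = 0.0279 + 0.001176
= 0.029076 nm

0.029076


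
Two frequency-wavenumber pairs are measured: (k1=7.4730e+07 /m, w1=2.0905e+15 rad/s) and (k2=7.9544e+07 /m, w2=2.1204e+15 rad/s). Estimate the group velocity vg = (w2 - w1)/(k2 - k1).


vg = (w2 - w1) / (k2 - k1)
= (2.1204e+15 - 2.0905e+15) / (7.9544e+07 - 7.4730e+07)
= 2.9900e+13 / 4.8140e+06
= 6.2111e+06 m/s

6.2111e+06


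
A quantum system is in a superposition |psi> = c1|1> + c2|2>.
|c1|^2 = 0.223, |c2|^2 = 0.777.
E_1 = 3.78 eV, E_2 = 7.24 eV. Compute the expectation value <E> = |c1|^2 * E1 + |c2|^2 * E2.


<E> = |c1|^2 * E1 + |c2|^2 * E2
= 0.223 * 3.78 + 0.777 * 7.24
= 0.8429 + 5.6255
= 6.4684 eV

6.4684


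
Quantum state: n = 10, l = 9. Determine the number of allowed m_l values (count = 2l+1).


m_l ranges from -l to +l in integer steps
So m_l goes from -9 to +9
Count = 2l + 1 = 2*9 + 1
= 19

19


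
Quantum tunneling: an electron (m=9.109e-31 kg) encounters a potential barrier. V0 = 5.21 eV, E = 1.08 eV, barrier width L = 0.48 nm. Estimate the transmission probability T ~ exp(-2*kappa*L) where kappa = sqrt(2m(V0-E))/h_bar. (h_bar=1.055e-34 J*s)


V0 - E = 4.13 eV = 6.6163e-19 J
kappa = sqrt(2 * m * (V0-E)) / h_bar
= sqrt(2 * 9.109e-31 * 6.6163e-19) / 1.055e-34
= 1.0406e+10 /m
2*kappa*L = 2 * 1.0406e+10 * 0.48e-9
= 9.9902
T = exp(-9.9902) = 4.584575e-05

4.584575e-05
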